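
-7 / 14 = -1 / 2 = -0.50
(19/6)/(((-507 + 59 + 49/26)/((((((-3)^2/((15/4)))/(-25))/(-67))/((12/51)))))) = -4199/97141625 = -0.00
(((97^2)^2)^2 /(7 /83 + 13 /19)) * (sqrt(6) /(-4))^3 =-12359632778332467497 * sqrt(6) /12928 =-2341800256427299.87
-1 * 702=-702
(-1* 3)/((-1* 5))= 3/5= 0.60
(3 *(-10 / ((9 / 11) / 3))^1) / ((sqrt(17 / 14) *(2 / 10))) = -550 *sqrt(238) / 17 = -499.12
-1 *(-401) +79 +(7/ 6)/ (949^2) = 2593730887/ 5403606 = 480.00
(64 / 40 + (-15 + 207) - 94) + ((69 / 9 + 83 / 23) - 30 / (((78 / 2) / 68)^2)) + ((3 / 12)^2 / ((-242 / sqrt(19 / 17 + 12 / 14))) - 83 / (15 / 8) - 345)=-4309841 / 11661 - sqrt(27965) / 460768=-369.59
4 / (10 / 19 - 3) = -1.62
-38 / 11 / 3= -38 / 33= -1.15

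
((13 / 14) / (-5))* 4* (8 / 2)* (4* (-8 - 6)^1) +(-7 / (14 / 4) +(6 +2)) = 862 / 5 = 172.40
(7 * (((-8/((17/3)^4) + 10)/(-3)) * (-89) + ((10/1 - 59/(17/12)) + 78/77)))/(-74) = -2564109743/101979141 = -25.14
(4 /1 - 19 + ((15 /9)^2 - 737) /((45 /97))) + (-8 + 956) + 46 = -244481 /405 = -603.66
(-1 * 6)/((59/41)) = -246/59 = -4.17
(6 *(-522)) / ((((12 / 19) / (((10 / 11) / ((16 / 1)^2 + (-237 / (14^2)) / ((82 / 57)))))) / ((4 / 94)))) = -1594020960 / 2120177191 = -0.75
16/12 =4/3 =1.33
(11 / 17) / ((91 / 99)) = 0.70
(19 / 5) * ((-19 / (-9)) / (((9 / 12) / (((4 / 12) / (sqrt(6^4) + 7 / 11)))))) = 15884 / 163215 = 0.10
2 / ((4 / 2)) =1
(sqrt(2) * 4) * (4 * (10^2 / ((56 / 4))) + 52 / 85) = 165.09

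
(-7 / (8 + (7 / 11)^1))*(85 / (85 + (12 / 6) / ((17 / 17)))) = -1309 / 1653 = -0.79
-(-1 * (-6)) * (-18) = 108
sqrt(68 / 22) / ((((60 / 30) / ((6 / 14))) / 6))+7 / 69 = 7 / 69+9*sqrt(374) / 77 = 2.36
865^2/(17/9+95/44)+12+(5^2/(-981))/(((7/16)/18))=32298297424/174727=184850.07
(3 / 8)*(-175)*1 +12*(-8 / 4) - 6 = -765 / 8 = -95.62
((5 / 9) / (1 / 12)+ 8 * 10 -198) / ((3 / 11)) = -3674 / 9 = -408.22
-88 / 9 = -9.78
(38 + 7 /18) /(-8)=-691 /144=-4.80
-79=-79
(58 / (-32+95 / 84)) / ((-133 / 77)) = 1.09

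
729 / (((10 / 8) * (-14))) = -41.66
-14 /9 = -1.56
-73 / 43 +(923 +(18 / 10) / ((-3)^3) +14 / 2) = 598712 / 645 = 928.24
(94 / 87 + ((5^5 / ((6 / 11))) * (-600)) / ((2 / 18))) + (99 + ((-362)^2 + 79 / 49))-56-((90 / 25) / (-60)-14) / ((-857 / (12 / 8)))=-11254786224888667 / 365339100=-30806410.33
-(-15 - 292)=307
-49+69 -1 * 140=-120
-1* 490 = -490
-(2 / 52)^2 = -0.00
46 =46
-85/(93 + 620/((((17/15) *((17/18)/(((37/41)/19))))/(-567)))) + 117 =408459983924/3490947417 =117.01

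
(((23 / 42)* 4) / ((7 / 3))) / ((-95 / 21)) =-0.21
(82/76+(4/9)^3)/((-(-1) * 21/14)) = 32321/41553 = 0.78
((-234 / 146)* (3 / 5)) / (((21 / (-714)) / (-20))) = -47736 / 73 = -653.92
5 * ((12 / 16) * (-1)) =-15 / 4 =-3.75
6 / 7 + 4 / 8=19 / 14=1.36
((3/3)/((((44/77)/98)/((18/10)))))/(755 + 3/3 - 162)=343/660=0.52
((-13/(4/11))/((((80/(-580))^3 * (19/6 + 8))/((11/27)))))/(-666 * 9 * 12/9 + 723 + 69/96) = -38363897/560995020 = -0.07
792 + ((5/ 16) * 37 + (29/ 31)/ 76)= 7572889/ 9424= 803.57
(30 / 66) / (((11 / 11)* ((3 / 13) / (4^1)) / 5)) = 1300 / 33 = 39.39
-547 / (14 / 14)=-547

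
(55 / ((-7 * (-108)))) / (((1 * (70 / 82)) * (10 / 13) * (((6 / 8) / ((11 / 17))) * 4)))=64493 / 2698920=0.02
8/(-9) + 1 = 0.11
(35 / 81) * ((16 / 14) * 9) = 40 / 9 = 4.44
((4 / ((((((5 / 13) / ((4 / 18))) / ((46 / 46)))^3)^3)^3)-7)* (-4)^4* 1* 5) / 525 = -776382585697556589611082323557229487820474667776 / 45491176734262751545689759738743305206298828125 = -17.07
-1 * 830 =-830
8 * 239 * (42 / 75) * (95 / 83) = 508592 / 415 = 1225.52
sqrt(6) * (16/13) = 16 * sqrt(6)/13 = 3.01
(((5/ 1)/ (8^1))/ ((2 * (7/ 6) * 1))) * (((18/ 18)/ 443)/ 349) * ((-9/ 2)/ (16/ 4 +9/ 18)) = -15/ 8657992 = -0.00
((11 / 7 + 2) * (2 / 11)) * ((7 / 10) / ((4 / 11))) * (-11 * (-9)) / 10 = 99 / 8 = 12.38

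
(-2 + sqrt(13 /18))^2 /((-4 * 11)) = -85 /792 + sqrt(26) /66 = -0.03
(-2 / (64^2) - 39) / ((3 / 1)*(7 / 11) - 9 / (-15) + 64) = -4393015 / 7491584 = -0.59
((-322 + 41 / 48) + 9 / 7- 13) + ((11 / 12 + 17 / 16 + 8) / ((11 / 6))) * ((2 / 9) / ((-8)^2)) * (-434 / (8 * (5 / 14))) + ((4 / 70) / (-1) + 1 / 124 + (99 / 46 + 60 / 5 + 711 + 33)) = 534266481041 / 1264919040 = 422.37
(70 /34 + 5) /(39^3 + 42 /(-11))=440 /3697313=0.00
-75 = -75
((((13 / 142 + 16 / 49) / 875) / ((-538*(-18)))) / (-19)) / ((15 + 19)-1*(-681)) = -2909 / 800952757605000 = -0.00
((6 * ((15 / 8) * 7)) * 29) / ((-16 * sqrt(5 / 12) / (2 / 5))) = -1827 * sqrt(15) / 80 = -88.45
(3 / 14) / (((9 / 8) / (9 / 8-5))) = -31 / 42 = -0.74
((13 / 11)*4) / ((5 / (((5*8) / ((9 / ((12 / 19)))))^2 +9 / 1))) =15.96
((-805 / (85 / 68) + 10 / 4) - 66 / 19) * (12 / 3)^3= -784288 / 19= -41278.32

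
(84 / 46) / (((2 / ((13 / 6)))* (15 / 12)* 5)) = 0.32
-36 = -36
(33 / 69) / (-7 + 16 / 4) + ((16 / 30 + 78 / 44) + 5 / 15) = 18823 / 7590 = 2.48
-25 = -25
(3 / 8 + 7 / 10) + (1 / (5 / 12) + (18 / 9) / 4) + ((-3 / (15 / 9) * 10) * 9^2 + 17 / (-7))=-407807 / 280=-1456.45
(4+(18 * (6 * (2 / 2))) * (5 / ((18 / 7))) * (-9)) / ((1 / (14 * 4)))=-105616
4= 4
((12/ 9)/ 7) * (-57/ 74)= -38/ 259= -0.15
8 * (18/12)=12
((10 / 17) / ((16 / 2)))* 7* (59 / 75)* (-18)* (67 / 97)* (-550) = 4565715 / 1649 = 2768.78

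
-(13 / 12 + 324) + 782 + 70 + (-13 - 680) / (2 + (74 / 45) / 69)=1739069 / 9426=184.50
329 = 329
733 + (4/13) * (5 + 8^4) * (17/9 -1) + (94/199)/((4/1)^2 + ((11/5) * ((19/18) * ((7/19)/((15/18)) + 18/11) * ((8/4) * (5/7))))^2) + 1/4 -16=4999202076701/2718585168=1838.90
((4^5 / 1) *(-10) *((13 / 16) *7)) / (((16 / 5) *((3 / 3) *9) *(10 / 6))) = -3640 / 3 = -1213.33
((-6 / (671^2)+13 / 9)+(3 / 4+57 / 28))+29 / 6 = 257087233 / 28365183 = 9.06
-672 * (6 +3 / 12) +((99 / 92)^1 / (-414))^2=-4200.00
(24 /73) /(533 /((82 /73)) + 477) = 48 /138919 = 0.00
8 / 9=0.89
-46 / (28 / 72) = -828 / 7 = -118.29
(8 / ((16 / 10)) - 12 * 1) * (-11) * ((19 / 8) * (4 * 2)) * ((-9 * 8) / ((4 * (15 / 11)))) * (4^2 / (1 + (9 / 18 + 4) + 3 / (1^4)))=-3089856 / 85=-36351.25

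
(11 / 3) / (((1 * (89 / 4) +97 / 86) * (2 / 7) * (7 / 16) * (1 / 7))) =105952 / 12063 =8.78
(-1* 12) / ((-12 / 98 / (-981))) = -96138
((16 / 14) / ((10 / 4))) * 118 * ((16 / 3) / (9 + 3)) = 7552 / 315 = 23.97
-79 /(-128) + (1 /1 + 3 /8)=255 /128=1.99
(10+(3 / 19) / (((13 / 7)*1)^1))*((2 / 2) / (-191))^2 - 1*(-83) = 747899472 / 9010807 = 83.00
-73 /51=-1.43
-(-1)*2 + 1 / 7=15 / 7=2.14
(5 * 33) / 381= 55 / 127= 0.43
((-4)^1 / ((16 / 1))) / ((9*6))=-1 / 216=-0.00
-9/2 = -4.50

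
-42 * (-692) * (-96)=-2790144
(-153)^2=23409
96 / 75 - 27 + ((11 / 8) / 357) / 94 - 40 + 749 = 4585902323 / 6711600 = 683.28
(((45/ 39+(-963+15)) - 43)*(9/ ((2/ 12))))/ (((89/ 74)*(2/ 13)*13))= -25710264/ 1157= -22221.49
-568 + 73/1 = -495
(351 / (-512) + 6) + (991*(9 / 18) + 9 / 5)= 1286693 / 2560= 502.61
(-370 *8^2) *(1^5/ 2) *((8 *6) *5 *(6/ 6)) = -2841600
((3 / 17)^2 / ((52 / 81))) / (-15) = -243 / 75140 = -0.00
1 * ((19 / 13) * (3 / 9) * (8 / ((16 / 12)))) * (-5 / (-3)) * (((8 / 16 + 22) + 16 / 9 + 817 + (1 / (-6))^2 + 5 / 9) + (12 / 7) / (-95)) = 20153723 / 4914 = 4101.29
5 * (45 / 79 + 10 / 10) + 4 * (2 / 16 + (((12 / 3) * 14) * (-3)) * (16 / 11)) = -1684307 / 1738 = -969.11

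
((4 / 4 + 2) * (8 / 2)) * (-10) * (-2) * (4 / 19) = 50.53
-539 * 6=-3234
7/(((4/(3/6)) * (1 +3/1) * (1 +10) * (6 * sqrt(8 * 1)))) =7 * sqrt(2)/8448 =0.00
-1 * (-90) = 90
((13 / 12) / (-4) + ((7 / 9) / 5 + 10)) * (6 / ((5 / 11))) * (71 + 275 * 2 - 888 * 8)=-169178207 / 200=-845891.04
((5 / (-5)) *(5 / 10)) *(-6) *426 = 1278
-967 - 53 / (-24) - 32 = -23923 / 24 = -996.79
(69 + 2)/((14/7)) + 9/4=37.75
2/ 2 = 1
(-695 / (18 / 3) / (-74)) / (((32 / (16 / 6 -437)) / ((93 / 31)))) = -63.74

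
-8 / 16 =-1 / 2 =-0.50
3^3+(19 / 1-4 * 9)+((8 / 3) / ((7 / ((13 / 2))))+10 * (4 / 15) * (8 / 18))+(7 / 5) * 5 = 3905 / 189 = 20.66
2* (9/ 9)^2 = 2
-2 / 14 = -1 / 7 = -0.14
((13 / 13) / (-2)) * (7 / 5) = -7 / 10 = -0.70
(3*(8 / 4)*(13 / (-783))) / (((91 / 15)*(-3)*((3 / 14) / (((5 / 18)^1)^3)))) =625 / 1141614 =0.00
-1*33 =-33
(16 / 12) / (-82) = -2 / 123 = -0.02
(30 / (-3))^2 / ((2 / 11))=550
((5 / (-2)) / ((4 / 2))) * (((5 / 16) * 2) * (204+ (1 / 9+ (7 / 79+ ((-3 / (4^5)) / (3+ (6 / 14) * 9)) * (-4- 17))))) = -59470798525 / 372768768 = -159.54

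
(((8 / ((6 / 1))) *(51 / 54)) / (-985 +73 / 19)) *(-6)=646 / 83889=0.01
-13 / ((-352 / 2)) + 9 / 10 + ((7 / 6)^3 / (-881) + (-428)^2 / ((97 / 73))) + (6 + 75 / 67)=137868.22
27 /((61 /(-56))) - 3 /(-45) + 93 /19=-344666 /17385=-19.83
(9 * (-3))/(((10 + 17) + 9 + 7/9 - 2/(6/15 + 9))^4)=-864420850107/57230078566591921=-0.00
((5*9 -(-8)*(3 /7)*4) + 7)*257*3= 354660 /7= 50665.71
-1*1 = -1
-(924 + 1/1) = -925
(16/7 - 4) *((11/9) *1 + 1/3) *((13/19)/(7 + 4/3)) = -104/475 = -0.22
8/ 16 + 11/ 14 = 9/ 7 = 1.29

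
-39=-39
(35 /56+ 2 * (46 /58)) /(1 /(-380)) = -48735 /58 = -840.26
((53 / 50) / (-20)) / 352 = -53 / 352000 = -0.00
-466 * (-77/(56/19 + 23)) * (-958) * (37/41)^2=-1078908.38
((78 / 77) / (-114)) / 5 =-13 / 7315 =-0.00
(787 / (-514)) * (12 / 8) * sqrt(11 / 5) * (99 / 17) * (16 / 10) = -467478 * sqrt(55) / 109225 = -31.74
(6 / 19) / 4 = 3 / 38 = 0.08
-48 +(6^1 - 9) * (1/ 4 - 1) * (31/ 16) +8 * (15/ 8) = -1833/ 64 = -28.64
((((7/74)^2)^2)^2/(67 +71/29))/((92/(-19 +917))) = 75063473821/83304997511438623744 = 0.00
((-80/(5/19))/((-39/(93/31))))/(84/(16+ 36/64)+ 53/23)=1852880/584441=3.17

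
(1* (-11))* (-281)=3091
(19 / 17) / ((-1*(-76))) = 1 / 68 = 0.01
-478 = -478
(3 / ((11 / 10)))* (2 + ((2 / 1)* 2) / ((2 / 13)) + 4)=960 / 11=87.27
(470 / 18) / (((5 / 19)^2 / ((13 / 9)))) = 220571 / 405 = 544.62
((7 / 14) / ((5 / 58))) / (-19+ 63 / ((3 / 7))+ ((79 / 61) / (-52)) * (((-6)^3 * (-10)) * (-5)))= 22997 / 1574020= 0.01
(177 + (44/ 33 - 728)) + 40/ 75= -8237/ 15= -549.13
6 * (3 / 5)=18 / 5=3.60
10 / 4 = 5 / 2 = 2.50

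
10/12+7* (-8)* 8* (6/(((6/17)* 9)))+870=443/18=24.61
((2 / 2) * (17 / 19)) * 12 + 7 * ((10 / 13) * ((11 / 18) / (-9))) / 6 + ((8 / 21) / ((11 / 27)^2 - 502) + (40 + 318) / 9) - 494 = -136351088838281 / 307410636078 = -443.55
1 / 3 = 0.33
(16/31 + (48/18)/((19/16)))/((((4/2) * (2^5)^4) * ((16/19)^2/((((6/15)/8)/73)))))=1159/911204155392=0.00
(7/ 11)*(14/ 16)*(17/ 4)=833/ 352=2.37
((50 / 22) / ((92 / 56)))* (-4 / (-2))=700 / 253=2.77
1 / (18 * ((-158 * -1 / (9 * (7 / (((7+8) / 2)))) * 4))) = 7 / 9480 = 0.00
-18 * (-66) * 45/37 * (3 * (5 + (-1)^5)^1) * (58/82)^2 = 539518320/62197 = 8674.35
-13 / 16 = -0.81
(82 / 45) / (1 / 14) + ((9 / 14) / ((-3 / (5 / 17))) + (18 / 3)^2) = 61.45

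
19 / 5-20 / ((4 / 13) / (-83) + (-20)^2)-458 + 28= -229959744 / 539495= -426.25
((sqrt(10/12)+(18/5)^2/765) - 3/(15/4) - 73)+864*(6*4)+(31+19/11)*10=sqrt(30)/6+490629321/23375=20990.40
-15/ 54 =-0.28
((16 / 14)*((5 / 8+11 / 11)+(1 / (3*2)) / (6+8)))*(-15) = -1375 / 49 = -28.06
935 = 935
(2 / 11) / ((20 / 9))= 9 / 110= 0.08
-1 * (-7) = 7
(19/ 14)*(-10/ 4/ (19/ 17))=-3.04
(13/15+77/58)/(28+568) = 0.00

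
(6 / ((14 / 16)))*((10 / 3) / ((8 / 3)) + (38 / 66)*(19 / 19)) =964 / 77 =12.52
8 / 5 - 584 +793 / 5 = -2119 / 5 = -423.80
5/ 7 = 0.71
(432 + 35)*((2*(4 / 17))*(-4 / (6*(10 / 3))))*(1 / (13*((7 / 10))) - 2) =642592 / 7735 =83.08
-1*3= -3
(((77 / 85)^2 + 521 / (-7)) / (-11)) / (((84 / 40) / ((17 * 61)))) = 454172084 / 137445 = 3304.39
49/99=0.49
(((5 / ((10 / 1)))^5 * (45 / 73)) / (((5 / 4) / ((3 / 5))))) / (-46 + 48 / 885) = -59 / 293168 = -0.00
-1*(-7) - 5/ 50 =69/ 10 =6.90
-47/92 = -0.51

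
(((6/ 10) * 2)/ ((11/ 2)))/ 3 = 4/ 55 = 0.07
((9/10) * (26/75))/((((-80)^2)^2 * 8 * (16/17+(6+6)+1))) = 221/3235840000000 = 0.00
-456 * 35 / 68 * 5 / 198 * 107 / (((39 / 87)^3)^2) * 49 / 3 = -10369540084409975 / 8123519547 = -1276483.67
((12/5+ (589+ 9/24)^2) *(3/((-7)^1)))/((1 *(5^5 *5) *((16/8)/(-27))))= 9003708333/70000000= 128.62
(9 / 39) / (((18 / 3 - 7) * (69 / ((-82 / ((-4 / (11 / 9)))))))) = -0.08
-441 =-441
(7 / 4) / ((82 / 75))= 525 / 328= 1.60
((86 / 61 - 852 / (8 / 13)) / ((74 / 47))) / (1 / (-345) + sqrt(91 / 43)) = -943944306975 * sqrt(3913) / 97784362496 - 117651029565 / 97784362496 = -605.06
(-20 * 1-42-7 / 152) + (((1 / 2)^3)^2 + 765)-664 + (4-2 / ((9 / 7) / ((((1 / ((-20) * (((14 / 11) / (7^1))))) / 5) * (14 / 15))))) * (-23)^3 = -203560812779 / 4104000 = -49600.59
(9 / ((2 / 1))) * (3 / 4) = 27 / 8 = 3.38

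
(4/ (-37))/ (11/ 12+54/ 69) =-1104/ 17353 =-0.06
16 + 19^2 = 377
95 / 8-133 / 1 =-969 / 8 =-121.12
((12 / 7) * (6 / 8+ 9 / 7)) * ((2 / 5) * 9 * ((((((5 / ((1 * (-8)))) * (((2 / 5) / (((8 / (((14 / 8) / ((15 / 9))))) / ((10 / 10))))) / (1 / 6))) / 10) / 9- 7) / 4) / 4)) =-4926339 / 896000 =-5.50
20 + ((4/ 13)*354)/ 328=10837/ 533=20.33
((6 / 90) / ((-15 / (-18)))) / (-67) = -2 / 1675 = -0.00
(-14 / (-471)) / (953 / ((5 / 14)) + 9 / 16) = 1120 / 100566507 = 0.00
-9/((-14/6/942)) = 25434/7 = 3633.43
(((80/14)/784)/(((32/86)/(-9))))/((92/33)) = -63855/1009792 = -0.06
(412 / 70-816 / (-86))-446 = -648092 / 1505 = -430.63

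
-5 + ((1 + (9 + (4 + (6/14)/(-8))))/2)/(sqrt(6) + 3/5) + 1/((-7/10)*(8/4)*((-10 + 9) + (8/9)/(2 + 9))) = -2378235/479024 + 19525*sqrt(6)/15792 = -1.94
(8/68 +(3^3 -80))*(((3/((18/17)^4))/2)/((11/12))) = -4416787/64152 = -68.85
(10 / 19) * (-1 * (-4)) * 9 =360 / 19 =18.95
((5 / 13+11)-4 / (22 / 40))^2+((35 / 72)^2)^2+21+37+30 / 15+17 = 51637008812977 / 549543481344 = 93.96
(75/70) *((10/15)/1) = 5/7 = 0.71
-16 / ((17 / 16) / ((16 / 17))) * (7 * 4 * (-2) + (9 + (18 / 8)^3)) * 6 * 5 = 4375680 / 289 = 15140.76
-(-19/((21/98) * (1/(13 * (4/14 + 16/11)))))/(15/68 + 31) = 4501328/70059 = 64.25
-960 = -960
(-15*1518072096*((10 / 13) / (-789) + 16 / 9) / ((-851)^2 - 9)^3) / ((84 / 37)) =-79973065878595 / 1704353126825099692032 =-0.00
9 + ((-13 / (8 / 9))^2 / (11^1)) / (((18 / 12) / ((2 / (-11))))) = 12861 / 1936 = 6.64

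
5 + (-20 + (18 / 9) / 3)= -43 / 3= -14.33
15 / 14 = 1.07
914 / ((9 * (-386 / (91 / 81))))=-41587 / 140697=-0.30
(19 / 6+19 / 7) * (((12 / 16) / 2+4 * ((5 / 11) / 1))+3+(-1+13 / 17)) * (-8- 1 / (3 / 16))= -9159995 / 23562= -388.76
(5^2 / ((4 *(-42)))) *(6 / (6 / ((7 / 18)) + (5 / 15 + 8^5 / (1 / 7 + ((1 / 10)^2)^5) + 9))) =-150000000105 / 38539328000002912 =-0.00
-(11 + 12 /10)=-61 /5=-12.20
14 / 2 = 7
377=377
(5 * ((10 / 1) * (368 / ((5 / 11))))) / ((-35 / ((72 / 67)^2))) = -41969664 / 31423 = -1335.64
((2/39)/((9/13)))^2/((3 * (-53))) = -4/115911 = -0.00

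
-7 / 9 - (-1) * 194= 193.22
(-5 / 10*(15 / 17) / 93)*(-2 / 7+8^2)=-1115 / 3689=-0.30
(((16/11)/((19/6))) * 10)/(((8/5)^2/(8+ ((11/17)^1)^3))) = 15238125/1026817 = 14.84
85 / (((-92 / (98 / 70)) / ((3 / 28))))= -51 / 368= -0.14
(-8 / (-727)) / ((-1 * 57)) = -0.00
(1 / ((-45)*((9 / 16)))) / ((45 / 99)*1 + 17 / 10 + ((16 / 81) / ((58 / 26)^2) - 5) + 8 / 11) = 296032 / 15574753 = 0.02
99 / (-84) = -33 / 28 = -1.18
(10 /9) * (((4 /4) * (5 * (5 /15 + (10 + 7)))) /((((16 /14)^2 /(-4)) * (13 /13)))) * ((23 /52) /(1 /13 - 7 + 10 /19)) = 1391845 /68256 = 20.39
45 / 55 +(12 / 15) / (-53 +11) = 923 / 1155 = 0.80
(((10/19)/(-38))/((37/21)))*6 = -630/13357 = -0.05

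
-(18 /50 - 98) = 2441 /25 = 97.64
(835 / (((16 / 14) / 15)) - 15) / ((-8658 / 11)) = -24695 / 1776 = -13.90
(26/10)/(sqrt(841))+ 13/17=2106/2465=0.85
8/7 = 1.14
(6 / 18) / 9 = 1 / 27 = 0.04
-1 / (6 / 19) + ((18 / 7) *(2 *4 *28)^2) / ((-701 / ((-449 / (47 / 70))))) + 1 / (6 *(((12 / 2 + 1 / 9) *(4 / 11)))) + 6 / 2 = 486626555983 / 3953640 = 123083.17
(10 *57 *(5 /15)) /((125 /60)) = 456 /5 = 91.20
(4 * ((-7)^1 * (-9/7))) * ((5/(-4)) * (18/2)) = -405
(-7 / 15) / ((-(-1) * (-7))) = 1 / 15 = 0.07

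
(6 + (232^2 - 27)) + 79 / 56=53804.41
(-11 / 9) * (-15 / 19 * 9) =165 / 19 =8.68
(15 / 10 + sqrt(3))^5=5643 / 32 + 1629 * sqrt(3) / 16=352.69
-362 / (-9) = 362 / 9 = 40.22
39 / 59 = 0.66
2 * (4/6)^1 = 4/3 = 1.33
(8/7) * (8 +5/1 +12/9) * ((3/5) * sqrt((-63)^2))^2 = 585144/25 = 23405.76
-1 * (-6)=6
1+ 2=3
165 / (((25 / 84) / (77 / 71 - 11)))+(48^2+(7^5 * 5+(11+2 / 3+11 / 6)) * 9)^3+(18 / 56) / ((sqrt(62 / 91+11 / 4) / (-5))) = 1240503915252063840651 / 2840 - 45 * sqrt(113659) / 17486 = 436797153257768957.11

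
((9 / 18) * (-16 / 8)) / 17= -1 / 17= -0.06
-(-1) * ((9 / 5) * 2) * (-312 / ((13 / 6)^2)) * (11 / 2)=-85536 / 65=-1315.94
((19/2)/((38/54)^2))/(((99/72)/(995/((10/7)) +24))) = 190998/19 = 10052.53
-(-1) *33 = 33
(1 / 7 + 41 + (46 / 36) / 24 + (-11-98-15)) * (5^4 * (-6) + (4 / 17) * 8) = 7977461741 / 25704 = 310358.77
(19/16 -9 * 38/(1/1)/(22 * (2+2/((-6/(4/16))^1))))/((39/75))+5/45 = -13.20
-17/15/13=-17/195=-0.09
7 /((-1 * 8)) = -0.88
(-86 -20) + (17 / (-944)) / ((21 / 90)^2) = -106.33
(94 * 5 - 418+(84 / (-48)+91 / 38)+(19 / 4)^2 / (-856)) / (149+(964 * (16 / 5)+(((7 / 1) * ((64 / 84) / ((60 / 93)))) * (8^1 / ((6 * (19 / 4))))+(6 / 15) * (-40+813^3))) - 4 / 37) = 22798120725 / 93132169550233984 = 0.00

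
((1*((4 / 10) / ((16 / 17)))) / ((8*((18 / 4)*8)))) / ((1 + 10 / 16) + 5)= 0.00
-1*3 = -3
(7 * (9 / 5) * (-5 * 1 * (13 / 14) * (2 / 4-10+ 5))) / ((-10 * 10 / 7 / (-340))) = 125307 / 20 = 6265.35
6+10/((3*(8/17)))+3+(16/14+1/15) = 2421/140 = 17.29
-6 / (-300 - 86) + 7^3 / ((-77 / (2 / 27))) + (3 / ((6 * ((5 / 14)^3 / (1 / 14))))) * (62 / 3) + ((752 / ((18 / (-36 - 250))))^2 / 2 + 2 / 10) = 1534397440910846 / 21495375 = 71382678.41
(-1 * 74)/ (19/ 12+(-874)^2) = -888/ 9166531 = -0.00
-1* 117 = -117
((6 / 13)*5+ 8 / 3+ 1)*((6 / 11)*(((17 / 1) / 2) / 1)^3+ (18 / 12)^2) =576209 / 286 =2014.72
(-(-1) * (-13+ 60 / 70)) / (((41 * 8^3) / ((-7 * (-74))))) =-3145 / 10496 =-0.30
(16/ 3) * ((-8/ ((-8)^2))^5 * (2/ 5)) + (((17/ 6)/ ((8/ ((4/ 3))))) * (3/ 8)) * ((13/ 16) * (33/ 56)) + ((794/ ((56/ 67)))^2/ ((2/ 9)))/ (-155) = -2445135597427/ 93327360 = -26199.56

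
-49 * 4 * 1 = -196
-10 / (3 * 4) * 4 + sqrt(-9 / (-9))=-2.33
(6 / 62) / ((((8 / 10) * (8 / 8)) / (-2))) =-15 / 62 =-0.24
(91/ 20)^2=8281/ 400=20.70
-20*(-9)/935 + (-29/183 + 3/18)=4579/22814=0.20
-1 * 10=-10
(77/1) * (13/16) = 1001/16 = 62.56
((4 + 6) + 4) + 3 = 17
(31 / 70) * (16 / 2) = 124 / 35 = 3.54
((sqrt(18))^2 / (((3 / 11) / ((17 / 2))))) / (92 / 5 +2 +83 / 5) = 15.16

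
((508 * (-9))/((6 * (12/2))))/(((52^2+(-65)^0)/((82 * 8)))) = -83312/2705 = -30.80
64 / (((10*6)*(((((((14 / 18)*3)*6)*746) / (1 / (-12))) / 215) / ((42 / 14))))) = -43 / 7833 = -0.01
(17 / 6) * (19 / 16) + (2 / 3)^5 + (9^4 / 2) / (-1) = -25481981 / 7776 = -3277.00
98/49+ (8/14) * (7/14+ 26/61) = 2.53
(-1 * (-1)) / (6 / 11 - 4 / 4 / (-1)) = 11 / 17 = 0.65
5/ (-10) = -1/ 2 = -0.50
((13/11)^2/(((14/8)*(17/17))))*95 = 64220/847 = 75.82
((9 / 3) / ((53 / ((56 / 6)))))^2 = 784 / 2809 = 0.28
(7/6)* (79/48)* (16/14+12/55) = 10349/3960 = 2.61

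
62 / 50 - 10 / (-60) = 211 / 150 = 1.41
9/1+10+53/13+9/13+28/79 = 24775/1027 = 24.12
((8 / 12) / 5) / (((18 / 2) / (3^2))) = 2 / 15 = 0.13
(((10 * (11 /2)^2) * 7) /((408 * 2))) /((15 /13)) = 11011 /4896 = 2.25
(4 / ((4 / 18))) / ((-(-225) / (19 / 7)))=38 / 175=0.22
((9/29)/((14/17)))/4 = 153/1624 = 0.09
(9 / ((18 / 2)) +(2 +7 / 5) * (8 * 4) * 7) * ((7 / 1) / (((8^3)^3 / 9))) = 240219 / 671088640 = 0.00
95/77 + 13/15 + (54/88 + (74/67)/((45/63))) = 263749/61908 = 4.26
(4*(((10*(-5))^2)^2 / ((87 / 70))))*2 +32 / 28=24500000696 / 609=40229886.20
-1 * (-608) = 608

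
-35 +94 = 59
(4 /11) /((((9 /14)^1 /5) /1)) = 280 /99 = 2.83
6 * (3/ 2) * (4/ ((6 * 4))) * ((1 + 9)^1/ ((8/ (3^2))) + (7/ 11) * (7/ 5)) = 8013/ 440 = 18.21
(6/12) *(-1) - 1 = -3/2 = -1.50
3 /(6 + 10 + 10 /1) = 3 /26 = 0.12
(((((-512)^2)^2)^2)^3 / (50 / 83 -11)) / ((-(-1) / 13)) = -113631962710373204447053551870680396472087807937192491043401544761344 / 863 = -131670872202054698084650700000000000000000000000000000000000000000.00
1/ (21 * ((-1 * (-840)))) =1/ 17640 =0.00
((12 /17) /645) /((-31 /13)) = -52 /113305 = -0.00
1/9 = 0.11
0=0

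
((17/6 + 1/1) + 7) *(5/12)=4.51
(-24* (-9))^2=46656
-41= -41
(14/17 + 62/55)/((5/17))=1824/275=6.63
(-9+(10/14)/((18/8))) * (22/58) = -6017/1827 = -3.29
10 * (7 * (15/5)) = 210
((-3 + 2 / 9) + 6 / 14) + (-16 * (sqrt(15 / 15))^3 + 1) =-1093 / 63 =-17.35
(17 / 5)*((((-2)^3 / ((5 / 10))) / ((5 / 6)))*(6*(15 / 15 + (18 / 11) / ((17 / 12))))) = -844.10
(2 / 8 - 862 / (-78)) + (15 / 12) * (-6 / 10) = 823 / 78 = 10.55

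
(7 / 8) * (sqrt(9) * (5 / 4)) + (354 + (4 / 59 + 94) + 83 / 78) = 33312085 / 73632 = 452.41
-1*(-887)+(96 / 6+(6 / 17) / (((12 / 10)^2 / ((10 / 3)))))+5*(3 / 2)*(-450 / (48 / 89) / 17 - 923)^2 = 2359781389199 / 332928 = 7087963.13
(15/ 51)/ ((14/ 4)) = 10/ 119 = 0.08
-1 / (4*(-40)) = 1 / 160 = 0.01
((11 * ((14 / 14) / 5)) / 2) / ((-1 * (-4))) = 11 / 40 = 0.28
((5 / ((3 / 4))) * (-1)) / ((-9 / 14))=280 / 27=10.37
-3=-3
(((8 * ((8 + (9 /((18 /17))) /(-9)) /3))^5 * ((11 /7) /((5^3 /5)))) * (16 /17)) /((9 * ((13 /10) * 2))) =5954307088007168 /998899160805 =5960.87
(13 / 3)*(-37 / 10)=-481 / 30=-16.03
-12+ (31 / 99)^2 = -116651 / 9801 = -11.90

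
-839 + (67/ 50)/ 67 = -41949/ 50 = -838.98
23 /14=1.64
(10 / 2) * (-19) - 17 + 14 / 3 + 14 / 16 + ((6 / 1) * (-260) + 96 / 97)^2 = 548824716229 / 225816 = 2430406.69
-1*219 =-219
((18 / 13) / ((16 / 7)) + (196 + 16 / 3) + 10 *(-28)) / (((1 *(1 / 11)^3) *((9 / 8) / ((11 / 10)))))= -71316311 / 702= -101590.19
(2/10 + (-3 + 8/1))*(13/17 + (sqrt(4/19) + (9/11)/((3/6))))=52*sqrt(19)/95 + 11674/935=14.87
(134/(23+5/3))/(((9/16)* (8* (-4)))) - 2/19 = -1717/4218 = -0.41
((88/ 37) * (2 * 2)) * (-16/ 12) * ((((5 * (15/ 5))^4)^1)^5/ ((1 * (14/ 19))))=-5724405922978817265926641.00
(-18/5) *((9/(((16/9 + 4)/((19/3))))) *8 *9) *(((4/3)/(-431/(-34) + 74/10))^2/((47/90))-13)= 1182208057545708/35586378295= 33220.80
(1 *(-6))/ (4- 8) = 3/ 2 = 1.50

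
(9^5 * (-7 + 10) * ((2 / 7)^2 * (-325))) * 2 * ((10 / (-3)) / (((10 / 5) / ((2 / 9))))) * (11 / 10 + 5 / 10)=272937600 / 49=5570155.10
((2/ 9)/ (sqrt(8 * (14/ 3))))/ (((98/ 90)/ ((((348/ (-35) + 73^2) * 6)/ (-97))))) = -558501 * sqrt(21)/ 232897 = -10.99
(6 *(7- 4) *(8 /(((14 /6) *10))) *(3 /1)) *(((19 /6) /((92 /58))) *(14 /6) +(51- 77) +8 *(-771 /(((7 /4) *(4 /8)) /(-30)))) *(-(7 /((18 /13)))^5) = -156082062151889237 /12072240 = -12929005897.16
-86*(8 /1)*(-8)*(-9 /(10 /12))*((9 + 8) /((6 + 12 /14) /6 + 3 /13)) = -459793152 /625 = -735669.04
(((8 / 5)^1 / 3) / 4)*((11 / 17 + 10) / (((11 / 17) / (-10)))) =-21.94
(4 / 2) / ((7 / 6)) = 12 / 7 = 1.71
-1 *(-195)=195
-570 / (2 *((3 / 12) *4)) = -285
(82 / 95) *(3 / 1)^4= 69.92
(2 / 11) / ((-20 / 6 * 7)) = -3 / 385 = -0.01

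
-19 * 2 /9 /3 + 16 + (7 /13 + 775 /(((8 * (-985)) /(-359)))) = 27901531 /553176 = 50.44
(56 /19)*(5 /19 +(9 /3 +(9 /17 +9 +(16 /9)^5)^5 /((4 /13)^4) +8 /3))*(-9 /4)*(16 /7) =-1046006385186263760041295909367561701052396 /40885756266975428616579439535097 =-25583637938.75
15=15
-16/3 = -5.33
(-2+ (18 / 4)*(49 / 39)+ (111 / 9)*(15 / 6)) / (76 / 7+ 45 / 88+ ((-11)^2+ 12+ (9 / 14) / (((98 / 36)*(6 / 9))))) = 40597480 / 170364129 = 0.24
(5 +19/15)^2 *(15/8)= 73.63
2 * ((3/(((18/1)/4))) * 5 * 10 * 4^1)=800/3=266.67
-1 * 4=-4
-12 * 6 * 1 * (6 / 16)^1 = -27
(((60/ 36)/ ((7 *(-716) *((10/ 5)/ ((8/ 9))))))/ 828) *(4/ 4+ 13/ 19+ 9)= -145/ 76032756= -0.00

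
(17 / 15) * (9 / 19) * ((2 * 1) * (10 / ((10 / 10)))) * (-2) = -408 / 19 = -21.47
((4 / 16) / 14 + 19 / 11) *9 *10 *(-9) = -435375 / 308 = -1413.56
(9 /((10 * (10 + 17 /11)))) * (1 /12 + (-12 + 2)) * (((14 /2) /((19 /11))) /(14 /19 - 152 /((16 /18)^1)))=302379 /16433800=0.02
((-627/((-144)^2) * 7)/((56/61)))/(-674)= 12749/37269504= 0.00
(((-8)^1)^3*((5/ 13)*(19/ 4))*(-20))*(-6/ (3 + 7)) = -145920/ 13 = -11224.62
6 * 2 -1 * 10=2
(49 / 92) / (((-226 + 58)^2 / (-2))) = -1 / 26496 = -0.00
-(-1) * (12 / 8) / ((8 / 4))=3 / 4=0.75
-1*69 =-69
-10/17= -0.59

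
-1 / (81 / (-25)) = 25 / 81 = 0.31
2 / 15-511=-7663 / 15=-510.87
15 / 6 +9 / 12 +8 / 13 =201 / 52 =3.87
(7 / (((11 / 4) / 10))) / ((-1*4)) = -6.36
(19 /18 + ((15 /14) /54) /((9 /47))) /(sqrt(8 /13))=2629 * sqrt(26) /9072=1.48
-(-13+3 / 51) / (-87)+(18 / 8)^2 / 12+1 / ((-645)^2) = 3585196327 / 13126420800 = 0.27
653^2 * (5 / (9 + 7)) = 2132045 / 16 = 133252.81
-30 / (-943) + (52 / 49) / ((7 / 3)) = 157398 / 323449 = 0.49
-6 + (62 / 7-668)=-4656 / 7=-665.14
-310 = -310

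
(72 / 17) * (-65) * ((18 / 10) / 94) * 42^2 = -7429968 / 799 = -9299.08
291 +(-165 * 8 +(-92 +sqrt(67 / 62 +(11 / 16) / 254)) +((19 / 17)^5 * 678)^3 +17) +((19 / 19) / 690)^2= 9 * sqrt(13267690) / 31496 +2252635828265790249858030160829393 / 1362799614823823299047300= 1652947216.29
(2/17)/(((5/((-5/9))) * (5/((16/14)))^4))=-0.00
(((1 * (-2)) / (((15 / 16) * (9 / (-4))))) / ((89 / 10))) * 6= 512 / 801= 0.64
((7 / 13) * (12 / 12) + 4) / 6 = 0.76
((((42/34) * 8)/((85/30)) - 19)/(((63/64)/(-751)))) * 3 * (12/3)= 861883648/6069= 142014.11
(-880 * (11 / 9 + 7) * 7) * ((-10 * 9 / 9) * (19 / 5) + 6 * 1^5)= 14586880 / 9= 1620764.44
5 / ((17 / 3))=15 / 17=0.88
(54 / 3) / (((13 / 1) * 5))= 18 / 65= 0.28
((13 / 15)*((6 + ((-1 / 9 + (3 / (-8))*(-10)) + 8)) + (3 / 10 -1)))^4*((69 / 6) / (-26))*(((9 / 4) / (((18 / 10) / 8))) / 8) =-4367044228634587331 / 170061120000000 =-25679.26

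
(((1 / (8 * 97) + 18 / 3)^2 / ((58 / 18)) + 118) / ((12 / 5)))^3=1434934475629341099818473487125 / 9202547322087728052436992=155927.96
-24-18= -42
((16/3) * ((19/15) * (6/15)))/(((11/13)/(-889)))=-7026656/2475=-2839.05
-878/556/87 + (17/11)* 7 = 2873305/266046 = 10.80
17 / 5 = 3.40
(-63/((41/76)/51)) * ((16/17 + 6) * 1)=-1694952/41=-41340.29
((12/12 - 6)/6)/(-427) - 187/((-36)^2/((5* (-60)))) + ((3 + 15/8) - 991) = -86959651/92232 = -942.84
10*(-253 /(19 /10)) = -25300 /19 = -1331.58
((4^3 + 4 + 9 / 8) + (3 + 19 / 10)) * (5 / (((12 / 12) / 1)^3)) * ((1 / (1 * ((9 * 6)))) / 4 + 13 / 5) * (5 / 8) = 925477 / 1536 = 602.52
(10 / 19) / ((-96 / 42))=-35 / 152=-0.23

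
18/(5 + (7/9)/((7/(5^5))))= 81/1585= 0.05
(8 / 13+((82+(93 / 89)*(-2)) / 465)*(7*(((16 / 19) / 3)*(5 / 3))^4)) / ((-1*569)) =-61918866003496 / 52349557553106489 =-0.00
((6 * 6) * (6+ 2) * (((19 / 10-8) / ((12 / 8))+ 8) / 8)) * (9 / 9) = 708 / 5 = 141.60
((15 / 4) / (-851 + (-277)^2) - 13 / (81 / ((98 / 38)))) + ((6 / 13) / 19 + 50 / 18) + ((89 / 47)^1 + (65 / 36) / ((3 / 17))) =14.51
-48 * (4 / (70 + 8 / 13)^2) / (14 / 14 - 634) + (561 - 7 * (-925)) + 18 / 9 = 312865079962 / 44453691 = 7038.00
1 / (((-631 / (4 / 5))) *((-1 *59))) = 4 / 186145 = 0.00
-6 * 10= -60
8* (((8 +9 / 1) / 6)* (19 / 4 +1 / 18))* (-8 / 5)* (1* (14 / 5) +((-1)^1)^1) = -23528 / 75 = -313.71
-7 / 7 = -1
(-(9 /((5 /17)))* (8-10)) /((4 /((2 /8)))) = 153 /40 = 3.82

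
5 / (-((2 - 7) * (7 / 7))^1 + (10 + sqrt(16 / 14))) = 525 / 1567 - 10 * sqrt(14) / 1567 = 0.31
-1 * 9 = -9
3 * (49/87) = 49/29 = 1.69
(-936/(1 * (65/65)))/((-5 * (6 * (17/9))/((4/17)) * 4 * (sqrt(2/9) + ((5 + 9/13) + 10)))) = 985608/15903755- 355914 * sqrt(2)/270363835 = 0.06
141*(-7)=-987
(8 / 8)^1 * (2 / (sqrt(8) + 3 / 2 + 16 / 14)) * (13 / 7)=-1924 / 199 + 1456 * sqrt(2) / 199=0.68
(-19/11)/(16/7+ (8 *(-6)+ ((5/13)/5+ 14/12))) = 10374/267091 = 0.04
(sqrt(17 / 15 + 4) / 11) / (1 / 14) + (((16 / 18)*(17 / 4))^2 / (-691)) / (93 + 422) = -1156 / 28825065 + 14*sqrt(1155) / 165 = 2.88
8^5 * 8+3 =262147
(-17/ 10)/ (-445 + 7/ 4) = 34/ 8865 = 0.00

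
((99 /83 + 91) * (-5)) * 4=-153040 /83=-1843.86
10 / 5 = 2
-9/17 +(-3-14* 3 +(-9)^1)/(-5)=873/85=10.27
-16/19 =-0.84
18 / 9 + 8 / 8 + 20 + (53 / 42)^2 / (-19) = 768059 / 33516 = 22.92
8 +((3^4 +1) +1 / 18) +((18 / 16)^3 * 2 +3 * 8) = 269345 / 2304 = 116.90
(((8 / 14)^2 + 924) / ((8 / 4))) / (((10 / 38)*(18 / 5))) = 487.84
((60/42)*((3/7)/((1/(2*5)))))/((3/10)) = 1000/49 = 20.41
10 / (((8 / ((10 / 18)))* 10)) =5 / 72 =0.07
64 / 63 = 1.02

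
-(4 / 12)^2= -1 / 9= -0.11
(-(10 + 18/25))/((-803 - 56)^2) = -268/18447025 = -0.00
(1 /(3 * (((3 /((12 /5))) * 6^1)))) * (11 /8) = 11 /180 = 0.06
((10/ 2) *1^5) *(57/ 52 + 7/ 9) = 4385/ 468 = 9.37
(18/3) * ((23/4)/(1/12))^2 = 28566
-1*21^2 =-441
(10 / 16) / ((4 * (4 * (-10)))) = -1 / 256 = -0.00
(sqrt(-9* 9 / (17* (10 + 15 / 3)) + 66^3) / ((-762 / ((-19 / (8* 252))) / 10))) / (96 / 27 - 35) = -0.00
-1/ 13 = -0.08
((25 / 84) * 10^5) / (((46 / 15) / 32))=50000000 / 161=310559.01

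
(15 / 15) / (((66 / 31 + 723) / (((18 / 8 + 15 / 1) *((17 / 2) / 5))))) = 12121 / 299720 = 0.04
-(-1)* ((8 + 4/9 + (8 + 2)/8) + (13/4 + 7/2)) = 148/9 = 16.44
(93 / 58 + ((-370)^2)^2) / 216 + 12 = 1087013530429 / 12528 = 86766724.97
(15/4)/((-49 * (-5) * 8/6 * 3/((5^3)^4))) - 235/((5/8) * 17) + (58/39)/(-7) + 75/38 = 934191.22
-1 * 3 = -3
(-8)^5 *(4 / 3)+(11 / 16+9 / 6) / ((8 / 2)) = -8388503 / 192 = -43690.12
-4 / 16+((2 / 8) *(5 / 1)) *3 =3.50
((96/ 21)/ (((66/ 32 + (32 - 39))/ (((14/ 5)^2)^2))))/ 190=-1404928/ 4690625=-0.30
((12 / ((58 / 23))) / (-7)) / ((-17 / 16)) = 2208 / 3451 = 0.64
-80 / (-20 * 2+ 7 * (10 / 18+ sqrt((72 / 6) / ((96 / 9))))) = 272160 * sqrt(2) / 809279+ 1872000 / 809279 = 2.79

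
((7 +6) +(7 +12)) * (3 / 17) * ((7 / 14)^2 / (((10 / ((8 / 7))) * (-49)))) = -96 / 29155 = -0.00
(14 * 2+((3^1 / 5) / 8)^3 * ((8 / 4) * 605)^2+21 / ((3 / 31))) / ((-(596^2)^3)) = -552107 / 28685176895179325440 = -0.00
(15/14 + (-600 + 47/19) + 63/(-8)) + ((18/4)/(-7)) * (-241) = -68309/152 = -449.40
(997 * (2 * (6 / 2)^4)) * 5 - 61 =807509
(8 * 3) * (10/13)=240/13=18.46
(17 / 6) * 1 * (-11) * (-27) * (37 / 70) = 62271 / 140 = 444.79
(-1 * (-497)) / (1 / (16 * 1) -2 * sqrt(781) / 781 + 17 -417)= -39741066288 / 31979762957 + 254464 * sqrt(781) / 31979762957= -1.24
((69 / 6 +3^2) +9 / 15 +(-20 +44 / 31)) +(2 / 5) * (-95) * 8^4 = -48250099 / 310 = -155645.48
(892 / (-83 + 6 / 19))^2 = 287234704 / 2468041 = 116.38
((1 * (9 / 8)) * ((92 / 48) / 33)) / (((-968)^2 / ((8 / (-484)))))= -23 / 19954863104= -0.00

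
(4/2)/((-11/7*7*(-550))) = 1/3025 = 0.00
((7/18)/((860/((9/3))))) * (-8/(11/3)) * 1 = -7/2365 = -0.00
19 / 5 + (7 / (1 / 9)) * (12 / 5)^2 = 9167 / 25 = 366.68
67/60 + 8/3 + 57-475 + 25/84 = -86923/210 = -413.92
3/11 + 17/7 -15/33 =173/77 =2.25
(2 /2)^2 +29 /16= 45 /16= 2.81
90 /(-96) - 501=-8031 /16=-501.94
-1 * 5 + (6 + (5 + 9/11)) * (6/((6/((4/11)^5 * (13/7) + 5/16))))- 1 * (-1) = -16594159/99207416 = -0.17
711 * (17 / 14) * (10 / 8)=60435 / 56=1079.20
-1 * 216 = -216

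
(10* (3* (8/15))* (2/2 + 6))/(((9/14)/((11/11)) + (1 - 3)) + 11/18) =-7056/47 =-150.13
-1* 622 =-622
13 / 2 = 6.50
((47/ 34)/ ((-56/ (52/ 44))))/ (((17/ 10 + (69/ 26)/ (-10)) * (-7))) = 39715/ 13671196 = 0.00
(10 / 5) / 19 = 2 / 19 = 0.11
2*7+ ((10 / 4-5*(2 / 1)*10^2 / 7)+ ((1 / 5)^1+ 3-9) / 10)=-22214 / 175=-126.94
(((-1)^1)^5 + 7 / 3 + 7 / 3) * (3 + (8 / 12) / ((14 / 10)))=803 / 63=12.75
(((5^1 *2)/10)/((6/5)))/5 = 1/6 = 0.17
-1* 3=-3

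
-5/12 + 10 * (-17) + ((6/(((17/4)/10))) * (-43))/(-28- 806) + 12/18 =-1597597/9452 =-169.02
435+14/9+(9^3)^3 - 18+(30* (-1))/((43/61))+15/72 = 1199454998677/3096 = 387420865.21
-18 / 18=-1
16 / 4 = 4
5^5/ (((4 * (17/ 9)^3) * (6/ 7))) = 5315625/ 39304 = 135.24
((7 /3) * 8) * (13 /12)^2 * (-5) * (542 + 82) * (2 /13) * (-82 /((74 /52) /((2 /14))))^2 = -61454132480 /86247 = -712536.46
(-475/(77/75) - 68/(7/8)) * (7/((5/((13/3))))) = -540917/165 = -3278.28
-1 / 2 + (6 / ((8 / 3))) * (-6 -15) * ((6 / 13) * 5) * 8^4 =-11612173 / 26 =-446622.04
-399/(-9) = 133/3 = 44.33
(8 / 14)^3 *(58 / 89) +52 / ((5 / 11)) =17480004 / 152635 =114.52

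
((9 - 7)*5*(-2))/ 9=-20/ 9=-2.22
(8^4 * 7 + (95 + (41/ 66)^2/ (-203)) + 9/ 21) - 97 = 25352340851/ 884268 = 28670.43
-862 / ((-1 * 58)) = 431 / 29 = 14.86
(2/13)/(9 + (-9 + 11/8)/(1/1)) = 16/143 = 0.11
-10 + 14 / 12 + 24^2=3403 / 6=567.17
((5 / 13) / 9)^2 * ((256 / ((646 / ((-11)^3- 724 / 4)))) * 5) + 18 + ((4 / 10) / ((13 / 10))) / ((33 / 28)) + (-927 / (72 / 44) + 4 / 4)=-1991272669 / 3602742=-552.71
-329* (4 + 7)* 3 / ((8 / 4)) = -10857 / 2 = -5428.50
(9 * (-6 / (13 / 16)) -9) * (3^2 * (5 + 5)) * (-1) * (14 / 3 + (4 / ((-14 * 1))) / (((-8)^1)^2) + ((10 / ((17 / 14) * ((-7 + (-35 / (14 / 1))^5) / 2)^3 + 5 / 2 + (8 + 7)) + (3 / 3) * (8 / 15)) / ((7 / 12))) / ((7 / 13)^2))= 61994425482592407333 / 1168001844038288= 53077.34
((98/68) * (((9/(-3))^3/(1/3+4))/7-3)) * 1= -1239/221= -5.61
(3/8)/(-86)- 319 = -219475/688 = -319.00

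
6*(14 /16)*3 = 63 /4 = 15.75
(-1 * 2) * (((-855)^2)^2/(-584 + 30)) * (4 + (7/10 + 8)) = 13573697785875/554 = 24501259541.29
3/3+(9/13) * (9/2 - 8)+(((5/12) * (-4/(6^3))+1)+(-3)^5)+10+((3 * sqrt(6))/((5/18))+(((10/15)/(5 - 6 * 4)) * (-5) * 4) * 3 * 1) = -37025039/160056+54 * sqrt(6)/5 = -204.87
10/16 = 5/8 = 0.62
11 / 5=2.20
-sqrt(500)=-10* sqrt(5)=-22.36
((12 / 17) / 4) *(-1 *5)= -15 / 17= -0.88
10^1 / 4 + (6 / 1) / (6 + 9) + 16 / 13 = 537 / 130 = 4.13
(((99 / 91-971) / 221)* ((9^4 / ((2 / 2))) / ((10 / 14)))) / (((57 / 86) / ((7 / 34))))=-58101727194 / 4639895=-12522.21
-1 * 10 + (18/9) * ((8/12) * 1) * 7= -2/3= -0.67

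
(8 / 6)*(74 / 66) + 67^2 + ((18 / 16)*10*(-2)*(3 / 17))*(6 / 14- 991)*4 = 238248341 / 11781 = 20223.10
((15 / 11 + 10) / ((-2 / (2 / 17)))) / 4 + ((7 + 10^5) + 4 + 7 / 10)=374043133 / 3740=100011.53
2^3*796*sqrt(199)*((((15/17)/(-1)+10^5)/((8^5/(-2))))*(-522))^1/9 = 9810613435*sqrt(199)/4352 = 31800490.24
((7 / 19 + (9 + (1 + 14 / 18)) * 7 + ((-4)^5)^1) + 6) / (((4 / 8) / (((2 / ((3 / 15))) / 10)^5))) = -322228 / 171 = -1884.37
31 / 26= 1.19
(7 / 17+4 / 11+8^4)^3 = 449625863618794673 / 6539203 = 68758511338.28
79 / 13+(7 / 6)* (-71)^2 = 459205 / 78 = 5887.24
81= 81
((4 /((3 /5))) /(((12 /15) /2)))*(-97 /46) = -2425 /69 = -35.14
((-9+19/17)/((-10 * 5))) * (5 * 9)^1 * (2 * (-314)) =-378684/85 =-4455.11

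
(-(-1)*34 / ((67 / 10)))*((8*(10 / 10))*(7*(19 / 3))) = 361760 / 201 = 1799.80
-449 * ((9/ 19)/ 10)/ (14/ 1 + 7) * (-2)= 1347/ 665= 2.03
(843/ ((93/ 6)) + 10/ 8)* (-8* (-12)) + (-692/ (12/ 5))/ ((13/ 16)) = 6028424/ 1209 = 4986.29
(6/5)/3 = 2/5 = 0.40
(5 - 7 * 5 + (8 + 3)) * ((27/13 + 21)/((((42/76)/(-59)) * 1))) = 4259800/91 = 46810.99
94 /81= 1.16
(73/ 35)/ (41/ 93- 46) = -6789/ 148295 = -0.05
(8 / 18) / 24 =1 / 54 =0.02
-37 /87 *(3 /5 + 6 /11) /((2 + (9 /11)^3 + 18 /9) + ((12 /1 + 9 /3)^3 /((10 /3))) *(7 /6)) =-376068 /915412115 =-0.00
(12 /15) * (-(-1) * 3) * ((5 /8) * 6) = 9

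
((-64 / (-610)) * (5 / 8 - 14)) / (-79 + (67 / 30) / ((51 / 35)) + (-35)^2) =-130968 / 107099225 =-0.00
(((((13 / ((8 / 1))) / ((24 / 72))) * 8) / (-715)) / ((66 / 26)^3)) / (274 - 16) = -2197 / 169982010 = -0.00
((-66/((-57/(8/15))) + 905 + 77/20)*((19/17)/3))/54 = 1036793/165240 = 6.27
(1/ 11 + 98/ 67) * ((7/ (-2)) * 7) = -56105/ 1474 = -38.06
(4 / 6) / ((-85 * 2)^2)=1 / 43350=0.00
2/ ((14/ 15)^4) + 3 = 108249/ 19208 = 5.64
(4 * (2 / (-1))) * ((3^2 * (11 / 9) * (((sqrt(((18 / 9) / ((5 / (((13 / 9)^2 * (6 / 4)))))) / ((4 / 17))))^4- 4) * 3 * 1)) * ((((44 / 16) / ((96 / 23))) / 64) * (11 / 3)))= -216976647877 / 895795200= -242.22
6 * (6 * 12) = 432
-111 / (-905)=111 / 905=0.12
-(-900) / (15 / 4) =240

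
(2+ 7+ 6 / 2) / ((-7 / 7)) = -12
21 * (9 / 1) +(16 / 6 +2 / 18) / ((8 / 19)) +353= 39499 / 72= 548.60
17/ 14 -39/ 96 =181/ 224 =0.81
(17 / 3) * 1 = 17 / 3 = 5.67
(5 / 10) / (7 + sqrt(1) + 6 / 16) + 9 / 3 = 3.06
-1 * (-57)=57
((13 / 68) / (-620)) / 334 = -13 / 14081440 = -0.00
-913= -913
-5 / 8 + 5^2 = 195 / 8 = 24.38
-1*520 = -520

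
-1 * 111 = -111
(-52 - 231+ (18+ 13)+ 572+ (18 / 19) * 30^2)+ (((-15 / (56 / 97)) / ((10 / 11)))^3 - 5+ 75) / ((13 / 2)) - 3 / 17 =-7103896324547 / 2949646336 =-2408.39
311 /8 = 38.88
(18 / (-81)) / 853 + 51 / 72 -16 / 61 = 1670051 / 3746376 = 0.45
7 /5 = 1.40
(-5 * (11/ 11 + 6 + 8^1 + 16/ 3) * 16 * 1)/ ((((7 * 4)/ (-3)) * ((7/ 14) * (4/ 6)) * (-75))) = -244/ 35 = -6.97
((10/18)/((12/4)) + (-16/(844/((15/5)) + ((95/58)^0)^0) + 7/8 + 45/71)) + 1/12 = 22350551/12989592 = 1.72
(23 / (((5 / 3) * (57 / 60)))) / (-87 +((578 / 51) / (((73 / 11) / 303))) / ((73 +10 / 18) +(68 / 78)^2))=-0.18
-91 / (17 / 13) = -1183 / 17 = -69.59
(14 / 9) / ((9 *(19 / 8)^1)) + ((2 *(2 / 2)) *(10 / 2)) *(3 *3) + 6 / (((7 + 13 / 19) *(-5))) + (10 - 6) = 52756247 / 561735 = 93.92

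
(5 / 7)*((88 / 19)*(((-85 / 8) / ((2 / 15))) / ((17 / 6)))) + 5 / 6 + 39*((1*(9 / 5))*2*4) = 1872859 / 3990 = 469.39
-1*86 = -86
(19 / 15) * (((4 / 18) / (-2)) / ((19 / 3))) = -1 / 45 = -0.02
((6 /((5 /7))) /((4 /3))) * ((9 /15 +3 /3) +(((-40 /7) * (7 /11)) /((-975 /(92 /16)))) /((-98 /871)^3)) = -3134485311 /36975400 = -84.77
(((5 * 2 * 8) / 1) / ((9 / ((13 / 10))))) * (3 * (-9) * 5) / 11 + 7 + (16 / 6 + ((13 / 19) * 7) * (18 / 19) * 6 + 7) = -1166606 / 11913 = -97.93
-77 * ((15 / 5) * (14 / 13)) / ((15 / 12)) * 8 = -103488 / 65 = -1592.12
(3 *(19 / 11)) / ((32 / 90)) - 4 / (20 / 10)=2213 / 176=12.57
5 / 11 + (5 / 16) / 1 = 135 / 176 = 0.77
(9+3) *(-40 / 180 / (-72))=0.04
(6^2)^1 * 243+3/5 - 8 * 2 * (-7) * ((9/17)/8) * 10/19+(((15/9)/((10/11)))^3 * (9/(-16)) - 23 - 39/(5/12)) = 1070698151/124032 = 8632.43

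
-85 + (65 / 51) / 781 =-3385570 / 39831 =-85.00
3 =3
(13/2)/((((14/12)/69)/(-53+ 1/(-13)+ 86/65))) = -696348/35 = -19895.66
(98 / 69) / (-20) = -49 / 690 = -0.07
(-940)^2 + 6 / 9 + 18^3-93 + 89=889428.67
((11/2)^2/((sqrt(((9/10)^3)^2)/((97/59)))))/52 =1467125/1118286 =1.31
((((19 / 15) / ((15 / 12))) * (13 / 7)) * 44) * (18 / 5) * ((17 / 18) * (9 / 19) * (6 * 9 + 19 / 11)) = 6502704 / 875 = 7431.66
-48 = -48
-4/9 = -0.44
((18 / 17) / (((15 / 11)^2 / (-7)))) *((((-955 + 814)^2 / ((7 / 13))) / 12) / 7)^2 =-898061370921 / 1166200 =-770074.92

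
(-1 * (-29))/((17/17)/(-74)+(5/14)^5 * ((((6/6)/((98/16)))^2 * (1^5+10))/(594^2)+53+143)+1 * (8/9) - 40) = -2777744411791272/3638440607993461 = -0.76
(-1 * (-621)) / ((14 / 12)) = 3726 / 7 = 532.29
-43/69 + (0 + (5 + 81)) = 5891/69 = 85.38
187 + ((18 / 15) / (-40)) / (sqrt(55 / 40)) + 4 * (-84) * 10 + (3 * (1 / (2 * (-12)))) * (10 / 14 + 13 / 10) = -1777021 / 560 - 3 * sqrt(22) / 550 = -3173.28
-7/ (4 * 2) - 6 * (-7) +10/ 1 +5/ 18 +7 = 4205/ 72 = 58.40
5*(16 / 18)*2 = 80 / 9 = 8.89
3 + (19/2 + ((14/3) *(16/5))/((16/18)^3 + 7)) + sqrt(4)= 923039/56150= 16.44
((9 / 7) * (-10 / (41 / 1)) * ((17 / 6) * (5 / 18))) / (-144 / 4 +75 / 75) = 85 / 12054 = 0.01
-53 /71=-0.75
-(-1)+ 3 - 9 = -5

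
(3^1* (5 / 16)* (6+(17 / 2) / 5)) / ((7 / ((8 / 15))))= 11 / 20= 0.55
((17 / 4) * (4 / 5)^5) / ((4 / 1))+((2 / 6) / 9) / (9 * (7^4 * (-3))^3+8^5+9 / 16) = 0.35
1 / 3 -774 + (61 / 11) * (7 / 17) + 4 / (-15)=-2164478 / 2805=-771.65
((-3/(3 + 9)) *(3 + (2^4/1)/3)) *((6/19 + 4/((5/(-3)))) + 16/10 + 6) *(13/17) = -8.79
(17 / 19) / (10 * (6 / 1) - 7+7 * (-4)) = 17 / 475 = 0.04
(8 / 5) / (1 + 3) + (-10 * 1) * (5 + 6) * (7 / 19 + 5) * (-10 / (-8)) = -70087 / 95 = -737.76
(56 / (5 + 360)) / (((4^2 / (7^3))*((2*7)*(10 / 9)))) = 3087 / 14600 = 0.21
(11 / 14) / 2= 11 / 28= 0.39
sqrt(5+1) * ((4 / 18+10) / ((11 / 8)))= 18.21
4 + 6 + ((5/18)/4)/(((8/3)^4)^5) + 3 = 119903836481049187949/9223372036854775808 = 13.00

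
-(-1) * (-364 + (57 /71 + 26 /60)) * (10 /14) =-772687 /2982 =-259.12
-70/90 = -7/9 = -0.78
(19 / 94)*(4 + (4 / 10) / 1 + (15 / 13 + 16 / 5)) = 1.77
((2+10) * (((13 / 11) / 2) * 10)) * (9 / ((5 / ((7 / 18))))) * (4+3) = 347.45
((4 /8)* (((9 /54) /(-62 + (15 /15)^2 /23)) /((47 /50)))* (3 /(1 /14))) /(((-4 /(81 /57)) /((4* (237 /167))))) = 343413 /2833489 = 0.12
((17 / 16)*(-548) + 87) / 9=-1981 / 36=-55.03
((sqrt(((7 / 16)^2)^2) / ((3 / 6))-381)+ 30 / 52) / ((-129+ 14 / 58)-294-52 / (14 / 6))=128374561 / 150332416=0.85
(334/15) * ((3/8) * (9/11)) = 1503/220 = 6.83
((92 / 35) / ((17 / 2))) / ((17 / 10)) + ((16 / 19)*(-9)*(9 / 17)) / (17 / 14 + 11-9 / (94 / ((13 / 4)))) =-20762800 / 133799197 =-0.16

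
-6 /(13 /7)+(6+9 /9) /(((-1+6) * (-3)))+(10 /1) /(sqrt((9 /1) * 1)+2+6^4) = -936071 /253695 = -3.69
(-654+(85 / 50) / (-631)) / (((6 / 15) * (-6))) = 4126757 / 15144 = 272.50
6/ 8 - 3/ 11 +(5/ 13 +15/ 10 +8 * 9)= 42535/ 572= 74.36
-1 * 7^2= -49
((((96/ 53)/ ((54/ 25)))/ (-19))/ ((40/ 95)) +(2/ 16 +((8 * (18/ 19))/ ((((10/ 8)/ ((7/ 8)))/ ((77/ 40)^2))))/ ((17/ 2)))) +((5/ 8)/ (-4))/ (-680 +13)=959118587219/ 411061428000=2.33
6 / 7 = 0.86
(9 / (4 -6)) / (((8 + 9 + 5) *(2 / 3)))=-0.31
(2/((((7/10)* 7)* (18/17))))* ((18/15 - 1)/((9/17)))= 578/3969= 0.15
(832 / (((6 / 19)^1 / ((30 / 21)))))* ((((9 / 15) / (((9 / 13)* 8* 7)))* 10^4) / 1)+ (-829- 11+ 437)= 256702277 / 441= 582091.33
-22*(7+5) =-264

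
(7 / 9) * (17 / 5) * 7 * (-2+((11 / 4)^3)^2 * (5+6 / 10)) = 1146826919 / 25600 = 44797.93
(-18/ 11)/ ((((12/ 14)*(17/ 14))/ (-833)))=14406/ 11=1309.64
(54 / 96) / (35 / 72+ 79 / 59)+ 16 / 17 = 329339 / 263602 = 1.25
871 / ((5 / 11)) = 9581 / 5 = 1916.20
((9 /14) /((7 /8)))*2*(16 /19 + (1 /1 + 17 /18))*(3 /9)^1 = 3812 /2793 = 1.36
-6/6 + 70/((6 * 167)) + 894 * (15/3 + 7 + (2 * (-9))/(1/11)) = -166284.93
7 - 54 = -47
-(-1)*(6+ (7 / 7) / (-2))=11 / 2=5.50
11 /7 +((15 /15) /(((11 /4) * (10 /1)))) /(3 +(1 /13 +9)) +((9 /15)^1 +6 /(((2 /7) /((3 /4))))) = 4333771 /241780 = 17.92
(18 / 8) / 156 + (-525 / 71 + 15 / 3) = -35147 / 14768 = -2.38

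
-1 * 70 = -70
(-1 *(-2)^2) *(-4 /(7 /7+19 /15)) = 120 /17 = 7.06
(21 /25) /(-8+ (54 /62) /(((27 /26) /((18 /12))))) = -651 /5225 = -0.12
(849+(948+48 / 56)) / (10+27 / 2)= 25170 / 329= 76.50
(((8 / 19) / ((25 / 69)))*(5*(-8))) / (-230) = 96 / 475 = 0.20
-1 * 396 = -396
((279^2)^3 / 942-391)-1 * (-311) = 157218614552987 / 314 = 500696224691.04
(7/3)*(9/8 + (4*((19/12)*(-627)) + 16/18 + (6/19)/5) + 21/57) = -190014391/20520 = -9259.96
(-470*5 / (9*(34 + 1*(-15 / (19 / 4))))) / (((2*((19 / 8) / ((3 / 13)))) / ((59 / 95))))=-55460 / 217113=-0.26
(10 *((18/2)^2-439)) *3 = -10740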